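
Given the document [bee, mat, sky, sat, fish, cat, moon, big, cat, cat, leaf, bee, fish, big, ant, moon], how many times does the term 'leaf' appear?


Document has 16 words
Scanning for 'leaf':
Found at positions: [10]
Count = 1

1


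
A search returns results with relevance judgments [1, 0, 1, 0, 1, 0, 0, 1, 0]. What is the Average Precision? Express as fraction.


Computing P@k for each relevant position:
Position 1: relevant, P@1 = 1/1 = 1
Position 2: not relevant
Position 3: relevant, P@3 = 2/3 = 2/3
Position 4: not relevant
Position 5: relevant, P@5 = 3/5 = 3/5
Position 6: not relevant
Position 7: not relevant
Position 8: relevant, P@8 = 4/8 = 1/2
Position 9: not relevant
Sum of P@k = 1 + 2/3 + 3/5 + 1/2 = 83/30
AP = 83/30 / 4 = 83/120

83/120


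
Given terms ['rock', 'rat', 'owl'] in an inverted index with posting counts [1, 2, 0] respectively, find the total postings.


Summing posting list sizes:
'rock': 1 postings
'rat': 2 postings
'owl': 0 postings
Total = 1 + 2 + 0 = 3

3


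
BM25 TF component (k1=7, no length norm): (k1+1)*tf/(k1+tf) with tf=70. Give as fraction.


BM25 TF component = (k1+1)*tf / (k1+tf)
k1 = 7, tf = 70
Numerator = (7+1)*70 = 560
Denominator = 7 + 70 = 77
= 560/77 = 80/11

80/11


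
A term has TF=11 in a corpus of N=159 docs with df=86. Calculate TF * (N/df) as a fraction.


TF * (N/df)
= 11 * (159/86)
= 11 * 159/86
= 1749/86

1749/86


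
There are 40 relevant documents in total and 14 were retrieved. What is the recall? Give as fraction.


Recall = retrieved_relevant / total_relevant
= 14 / 40
= 14 / (14 + 26)
= 7/20

7/20


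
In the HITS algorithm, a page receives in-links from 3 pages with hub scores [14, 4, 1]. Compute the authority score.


Authority = sum of hub scores of in-linkers
In-link 1: hub score = 14
In-link 2: hub score = 4
In-link 3: hub score = 1
Authority = 14 + 4 + 1 = 19

19


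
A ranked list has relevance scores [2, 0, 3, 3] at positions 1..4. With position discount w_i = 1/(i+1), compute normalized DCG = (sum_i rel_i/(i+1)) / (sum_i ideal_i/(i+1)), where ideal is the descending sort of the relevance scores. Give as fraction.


Position discount weights w_i = 1/(i+1) for i=1..4:
Weights = [1/2, 1/3, 1/4, 1/5]
Actual relevance: [2, 0, 3, 3]
DCG = 2/2 + 0/3 + 3/4 + 3/5 = 47/20
Ideal relevance (sorted desc): [3, 3, 2, 0]
Ideal DCG = 3/2 + 3/3 + 2/4 + 0/5 = 3
nDCG = DCG / ideal_DCG = 47/20 / 3 = 47/60

47/60


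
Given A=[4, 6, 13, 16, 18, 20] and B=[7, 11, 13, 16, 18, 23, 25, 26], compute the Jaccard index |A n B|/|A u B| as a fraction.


A intersect B = [13, 16, 18]
|A intersect B| = 3
A union B = [4, 6, 7, 11, 13, 16, 18, 20, 23, 25, 26]
|A union B| = 11
Jaccard = 3/11 = 3/11

3/11


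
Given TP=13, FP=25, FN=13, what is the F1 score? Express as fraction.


F1 = 2 * P * R / (P + R)
P = TP/(TP+FP) = 13/38 = 13/38
R = TP/(TP+FN) = 13/26 = 1/2
2 * P * R = 2 * 13/38 * 1/2 = 13/38
P + R = 13/38 + 1/2 = 16/19
F1 = 13/38 / 16/19 = 13/32

13/32


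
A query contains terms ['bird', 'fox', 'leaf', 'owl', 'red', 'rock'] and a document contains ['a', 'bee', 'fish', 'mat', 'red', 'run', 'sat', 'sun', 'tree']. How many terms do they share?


Query terms: ['bird', 'fox', 'leaf', 'owl', 'red', 'rock']
Document terms: ['a', 'bee', 'fish', 'mat', 'red', 'run', 'sat', 'sun', 'tree']
Common terms: ['red']
Overlap count = 1

1


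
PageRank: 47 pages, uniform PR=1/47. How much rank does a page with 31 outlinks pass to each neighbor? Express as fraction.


Initial PR = 1/47 = 1/47
Outlinks = 31
Contribution per link = PR / outlinks
= 1/47 / 31
= 1/1457

1/1457


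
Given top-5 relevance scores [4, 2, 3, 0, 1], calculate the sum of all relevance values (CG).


Cumulative Gain = sum of relevance scores
Position 1: rel=4, running sum=4
Position 2: rel=2, running sum=6
Position 3: rel=3, running sum=9
Position 4: rel=0, running sum=9
Position 5: rel=1, running sum=10
CG = 10

10


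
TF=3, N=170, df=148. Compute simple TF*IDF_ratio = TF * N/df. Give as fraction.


TF * (N/df)
= 3 * (170/148)
= 3 * 85/74
= 255/74

255/74


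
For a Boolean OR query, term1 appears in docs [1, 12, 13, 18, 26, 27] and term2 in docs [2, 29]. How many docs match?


Boolean OR: find union of posting lists
term1 docs: [1, 12, 13, 18, 26, 27]
term2 docs: [2, 29]
Union: [1, 2, 12, 13, 18, 26, 27, 29]
|union| = 8

8


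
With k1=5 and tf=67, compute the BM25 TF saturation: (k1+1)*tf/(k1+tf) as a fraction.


BM25 TF component = (k1+1)*tf / (k1+tf)
k1 = 5, tf = 67
Numerator = (5+1)*67 = 402
Denominator = 5 + 67 = 72
= 402/72 = 67/12

67/12


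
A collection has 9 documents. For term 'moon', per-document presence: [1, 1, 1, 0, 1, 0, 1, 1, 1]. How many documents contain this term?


Checking each document for 'moon':
Doc 1: present
Doc 2: present
Doc 3: present
Doc 4: absent
Doc 5: present
Doc 6: absent
Doc 7: present
Doc 8: present
Doc 9: present
df = sum of presences = 1 + 1 + 1 + 0 + 1 + 0 + 1 + 1 + 1 = 7

7


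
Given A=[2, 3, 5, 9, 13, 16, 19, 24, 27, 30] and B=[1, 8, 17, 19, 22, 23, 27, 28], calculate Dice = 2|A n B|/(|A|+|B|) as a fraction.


A intersect B = [19, 27]
|A intersect B| = 2
|A| = 10, |B| = 8
Dice = 2*2 / (10+8)
= 4 / 18 = 2/9

2/9


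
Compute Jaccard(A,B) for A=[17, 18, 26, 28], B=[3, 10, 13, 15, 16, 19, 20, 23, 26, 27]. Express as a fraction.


A intersect B = [26]
|A intersect B| = 1
A union B = [3, 10, 13, 15, 16, 17, 18, 19, 20, 23, 26, 27, 28]
|A union B| = 13
Jaccard = 1/13 = 1/13

1/13


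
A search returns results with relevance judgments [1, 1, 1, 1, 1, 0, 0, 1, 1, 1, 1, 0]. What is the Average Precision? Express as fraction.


Computing P@k for each relevant position:
Position 1: relevant, P@1 = 1/1 = 1
Position 2: relevant, P@2 = 2/2 = 1
Position 3: relevant, P@3 = 3/3 = 1
Position 4: relevant, P@4 = 4/4 = 1
Position 5: relevant, P@5 = 5/5 = 1
Position 6: not relevant
Position 7: not relevant
Position 8: relevant, P@8 = 6/8 = 3/4
Position 9: relevant, P@9 = 7/9 = 7/9
Position 10: relevant, P@10 = 8/10 = 4/5
Position 11: relevant, P@11 = 9/11 = 9/11
Position 12: not relevant
Sum of P@k = 1 + 1 + 1 + 1 + 1 + 3/4 + 7/9 + 4/5 + 9/11 = 16129/1980
AP = 16129/1980 / 9 = 16129/17820

16129/17820


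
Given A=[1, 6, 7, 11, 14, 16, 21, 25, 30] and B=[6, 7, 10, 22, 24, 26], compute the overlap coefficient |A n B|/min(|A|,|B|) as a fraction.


A intersect B = [6, 7]
|A intersect B| = 2
min(|A|, |B|) = min(9, 6) = 6
Overlap = 2 / 6 = 1/3

1/3


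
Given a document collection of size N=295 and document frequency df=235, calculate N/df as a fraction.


IDF ratio = N / df
= 295 / 235
= 59/47

59/47


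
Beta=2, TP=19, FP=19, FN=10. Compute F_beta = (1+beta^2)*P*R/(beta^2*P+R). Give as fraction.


P = TP/(TP+FP) = 19/38 = 1/2
R = TP/(TP+FN) = 19/29 = 19/29
beta^2 = 2^2 = 4
(1 + beta^2) = 5
Numerator = (1+beta^2)*P*R = 95/58
Denominator = beta^2*P + R = 2 + 19/29 = 77/29
F_beta = 95/154

95/154


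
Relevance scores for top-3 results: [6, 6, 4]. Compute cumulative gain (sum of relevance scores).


Cumulative Gain = sum of relevance scores
Position 1: rel=6, running sum=6
Position 2: rel=6, running sum=12
Position 3: rel=4, running sum=16
CG = 16

16


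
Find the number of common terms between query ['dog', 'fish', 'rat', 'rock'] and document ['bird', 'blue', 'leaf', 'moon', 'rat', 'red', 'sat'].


Query terms: ['dog', 'fish', 'rat', 'rock']
Document terms: ['bird', 'blue', 'leaf', 'moon', 'rat', 'red', 'sat']
Common terms: ['rat']
Overlap count = 1

1


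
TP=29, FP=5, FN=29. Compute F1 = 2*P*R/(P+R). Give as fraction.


F1 = 2 * P * R / (P + R)
P = TP/(TP+FP) = 29/34 = 29/34
R = TP/(TP+FN) = 29/58 = 1/2
2 * P * R = 2 * 29/34 * 1/2 = 29/34
P + R = 29/34 + 1/2 = 23/17
F1 = 29/34 / 23/17 = 29/46

29/46


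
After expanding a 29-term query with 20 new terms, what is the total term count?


Original terms: 29
Expansion terms: 20
Total = 29 + 20 = 49

49


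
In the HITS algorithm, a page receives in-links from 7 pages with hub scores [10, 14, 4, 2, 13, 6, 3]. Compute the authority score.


Authority = sum of hub scores of in-linkers
In-link 1: hub score = 10
In-link 2: hub score = 14
In-link 3: hub score = 4
In-link 4: hub score = 2
In-link 5: hub score = 13
In-link 6: hub score = 6
In-link 7: hub score = 3
Authority = 10 + 14 + 4 + 2 + 13 + 6 + 3 = 52

52


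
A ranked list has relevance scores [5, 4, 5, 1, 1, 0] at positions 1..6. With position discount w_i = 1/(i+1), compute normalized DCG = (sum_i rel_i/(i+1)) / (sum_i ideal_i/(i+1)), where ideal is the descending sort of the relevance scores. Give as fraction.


Position discount weights w_i = 1/(i+1) for i=1..6:
Weights = [1/2, 1/3, 1/4, 1/5, 1/6, 1/7]
Actual relevance: [5, 4, 5, 1, 1, 0]
DCG = 5/2 + 4/3 + 5/4 + 1/5 + 1/6 + 0/7 = 109/20
Ideal relevance (sorted desc): [5, 5, 4, 1, 1, 0]
Ideal DCG = 5/2 + 5/3 + 4/4 + 1/5 + 1/6 + 0/7 = 83/15
nDCG = DCG / ideal_DCG = 109/20 / 83/15 = 327/332

327/332


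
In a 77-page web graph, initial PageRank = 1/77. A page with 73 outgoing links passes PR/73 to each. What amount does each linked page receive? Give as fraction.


Initial PR = 1/77 = 1/77
Outlinks = 73
Contribution per link = PR / outlinks
= 1/77 / 73
= 1/5621

1/5621


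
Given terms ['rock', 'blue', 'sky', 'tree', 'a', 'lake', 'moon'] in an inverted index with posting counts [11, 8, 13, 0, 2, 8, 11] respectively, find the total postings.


Summing posting list sizes:
'rock': 11 postings
'blue': 8 postings
'sky': 13 postings
'tree': 0 postings
'a': 2 postings
'lake': 8 postings
'moon': 11 postings
Total = 11 + 8 + 13 + 0 + 2 + 8 + 11 = 53

53


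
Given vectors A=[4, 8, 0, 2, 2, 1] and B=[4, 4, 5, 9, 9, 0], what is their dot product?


Dot product = sum of element-wise products
A[0]*B[0] = 4*4 = 16
A[1]*B[1] = 8*4 = 32
A[2]*B[2] = 0*5 = 0
A[3]*B[3] = 2*9 = 18
A[4]*B[4] = 2*9 = 18
A[5]*B[5] = 1*0 = 0
Sum = 16 + 32 + 0 + 18 + 18 + 0 = 84

84


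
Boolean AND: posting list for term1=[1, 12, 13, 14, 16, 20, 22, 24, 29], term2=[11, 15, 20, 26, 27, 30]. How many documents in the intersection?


Boolean AND: find intersection of posting lists
term1 docs: [1, 12, 13, 14, 16, 20, 22, 24, 29]
term2 docs: [11, 15, 20, 26, 27, 30]
Intersection: [20]
|intersection| = 1

1


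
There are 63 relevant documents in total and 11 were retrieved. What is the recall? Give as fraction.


Recall = retrieved_relevant / total_relevant
= 11 / 63
= 11 / (11 + 52)
= 11/63

11/63


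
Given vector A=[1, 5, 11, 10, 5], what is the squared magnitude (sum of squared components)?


|A|^2 = sum of squared components
A[0]^2 = 1^2 = 1
A[1]^2 = 5^2 = 25
A[2]^2 = 11^2 = 121
A[3]^2 = 10^2 = 100
A[4]^2 = 5^2 = 25
Sum = 1 + 25 + 121 + 100 + 25 = 272

272


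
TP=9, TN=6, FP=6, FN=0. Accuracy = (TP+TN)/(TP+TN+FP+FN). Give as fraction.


Accuracy = (TP + TN) / (TP + TN + FP + FN)
TP + TN = 9 + 6 = 15
Total = 9 + 6 + 6 + 0 = 21
Accuracy = 15 / 21 = 5/7

5/7


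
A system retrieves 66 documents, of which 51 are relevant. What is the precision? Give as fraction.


Precision = relevant_retrieved / total_retrieved
= 51 / 66
= 51 / (51 + 15)
= 17/22

17/22


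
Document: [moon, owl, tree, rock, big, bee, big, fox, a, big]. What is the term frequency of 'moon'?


Document has 10 words
Scanning for 'moon':
Found at positions: [0]
Count = 1

1


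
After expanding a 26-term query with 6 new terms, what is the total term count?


Original terms: 26
Expansion terms: 6
Total = 26 + 6 = 32

32


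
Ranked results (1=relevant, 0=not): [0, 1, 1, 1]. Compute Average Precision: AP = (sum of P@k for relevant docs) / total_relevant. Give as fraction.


Computing P@k for each relevant position:
Position 1: not relevant
Position 2: relevant, P@2 = 1/2 = 1/2
Position 3: relevant, P@3 = 2/3 = 2/3
Position 4: relevant, P@4 = 3/4 = 3/4
Sum of P@k = 1/2 + 2/3 + 3/4 = 23/12
AP = 23/12 / 3 = 23/36

23/36


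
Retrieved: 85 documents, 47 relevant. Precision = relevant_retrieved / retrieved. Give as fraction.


Precision = relevant_retrieved / total_retrieved
= 47 / 85
= 47 / (47 + 38)
= 47/85

47/85


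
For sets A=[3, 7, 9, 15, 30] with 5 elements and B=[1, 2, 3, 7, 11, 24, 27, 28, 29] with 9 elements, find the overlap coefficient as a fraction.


A intersect B = [3, 7]
|A intersect B| = 2
min(|A|, |B|) = min(5, 9) = 5
Overlap = 2 / 5 = 2/5

2/5


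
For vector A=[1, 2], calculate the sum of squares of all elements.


|A|^2 = sum of squared components
A[0]^2 = 1^2 = 1
A[1]^2 = 2^2 = 4
Sum = 1 + 4 = 5

5


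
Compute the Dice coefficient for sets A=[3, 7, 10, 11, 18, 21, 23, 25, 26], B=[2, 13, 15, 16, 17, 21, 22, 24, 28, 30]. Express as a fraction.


A intersect B = [21]
|A intersect B| = 1
|A| = 9, |B| = 10
Dice = 2*1 / (9+10)
= 2 / 19 = 2/19

2/19


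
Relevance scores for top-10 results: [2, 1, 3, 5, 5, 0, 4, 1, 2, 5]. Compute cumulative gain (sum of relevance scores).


Cumulative Gain = sum of relevance scores
Position 1: rel=2, running sum=2
Position 2: rel=1, running sum=3
Position 3: rel=3, running sum=6
Position 4: rel=5, running sum=11
Position 5: rel=5, running sum=16
Position 6: rel=0, running sum=16
Position 7: rel=4, running sum=20
Position 8: rel=1, running sum=21
Position 9: rel=2, running sum=23
Position 10: rel=5, running sum=28
CG = 28

28


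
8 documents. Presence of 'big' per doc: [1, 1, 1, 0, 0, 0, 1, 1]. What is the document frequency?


Checking each document for 'big':
Doc 1: present
Doc 2: present
Doc 3: present
Doc 4: absent
Doc 5: absent
Doc 6: absent
Doc 7: present
Doc 8: present
df = sum of presences = 1 + 1 + 1 + 0 + 0 + 0 + 1 + 1 = 5

5


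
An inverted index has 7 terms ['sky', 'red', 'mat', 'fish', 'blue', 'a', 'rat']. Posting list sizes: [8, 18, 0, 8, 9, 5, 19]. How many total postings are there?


Summing posting list sizes:
'sky': 8 postings
'red': 18 postings
'mat': 0 postings
'fish': 8 postings
'blue': 9 postings
'a': 5 postings
'rat': 19 postings
Total = 8 + 18 + 0 + 8 + 9 + 5 + 19 = 67

67


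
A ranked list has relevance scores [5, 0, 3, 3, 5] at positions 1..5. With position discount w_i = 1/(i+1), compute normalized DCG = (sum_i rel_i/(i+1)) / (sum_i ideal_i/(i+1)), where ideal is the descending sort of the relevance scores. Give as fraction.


Position discount weights w_i = 1/(i+1) for i=1..5:
Weights = [1/2, 1/3, 1/4, 1/5, 1/6]
Actual relevance: [5, 0, 3, 3, 5]
DCG = 5/2 + 0/3 + 3/4 + 3/5 + 5/6 = 281/60
Ideal relevance (sorted desc): [5, 5, 3, 3, 0]
Ideal DCG = 5/2 + 5/3 + 3/4 + 3/5 + 0/6 = 331/60
nDCG = DCG / ideal_DCG = 281/60 / 331/60 = 281/331

281/331


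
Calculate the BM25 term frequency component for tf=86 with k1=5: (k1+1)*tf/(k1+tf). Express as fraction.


BM25 TF component = (k1+1)*tf / (k1+tf)
k1 = 5, tf = 86
Numerator = (5+1)*86 = 516
Denominator = 5 + 86 = 91
= 516/91 = 516/91

516/91


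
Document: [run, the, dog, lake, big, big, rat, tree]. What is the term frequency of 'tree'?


Document has 8 words
Scanning for 'tree':
Found at positions: [7]
Count = 1

1


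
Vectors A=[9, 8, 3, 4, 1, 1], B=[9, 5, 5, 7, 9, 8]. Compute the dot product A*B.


Dot product = sum of element-wise products
A[0]*B[0] = 9*9 = 81
A[1]*B[1] = 8*5 = 40
A[2]*B[2] = 3*5 = 15
A[3]*B[3] = 4*7 = 28
A[4]*B[4] = 1*9 = 9
A[5]*B[5] = 1*8 = 8
Sum = 81 + 40 + 15 + 28 + 9 + 8 = 181

181


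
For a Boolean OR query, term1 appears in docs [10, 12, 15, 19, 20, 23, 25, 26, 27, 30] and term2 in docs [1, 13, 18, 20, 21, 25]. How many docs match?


Boolean OR: find union of posting lists
term1 docs: [10, 12, 15, 19, 20, 23, 25, 26, 27, 30]
term2 docs: [1, 13, 18, 20, 21, 25]
Union: [1, 10, 12, 13, 15, 18, 19, 20, 21, 23, 25, 26, 27, 30]
|union| = 14

14


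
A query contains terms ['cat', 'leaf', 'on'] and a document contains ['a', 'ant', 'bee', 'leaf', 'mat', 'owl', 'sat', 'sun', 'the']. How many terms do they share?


Query terms: ['cat', 'leaf', 'on']
Document terms: ['a', 'ant', 'bee', 'leaf', 'mat', 'owl', 'sat', 'sun', 'the']
Common terms: ['leaf']
Overlap count = 1

1


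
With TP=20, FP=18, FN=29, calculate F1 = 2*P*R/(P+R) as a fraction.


F1 = 2 * P * R / (P + R)
P = TP/(TP+FP) = 20/38 = 10/19
R = TP/(TP+FN) = 20/49 = 20/49
2 * P * R = 2 * 10/19 * 20/49 = 400/931
P + R = 10/19 + 20/49 = 870/931
F1 = 400/931 / 870/931 = 40/87

40/87


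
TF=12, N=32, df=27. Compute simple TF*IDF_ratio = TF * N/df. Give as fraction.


TF * (N/df)
= 12 * (32/27)
= 12 * 32/27
= 128/9

128/9


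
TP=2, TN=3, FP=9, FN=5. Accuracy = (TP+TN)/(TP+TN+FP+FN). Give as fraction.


Accuracy = (TP + TN) / (TP + TN + FP + FN)
TP + TN = 2 + 3 = 5
Total = 2 + 3 + 9 + 5 = 19
Accuracy = 5 / 19 = 5/19

5/19


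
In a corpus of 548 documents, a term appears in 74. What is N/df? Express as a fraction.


IDF ratio = N / df
= 548 / 74
= 274/37

274/37


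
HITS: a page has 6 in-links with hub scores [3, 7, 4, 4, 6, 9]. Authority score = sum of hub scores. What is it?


Authority = sum of hub scores of in-linkers
In-link 1: hub score = 3
In-link 2: hub score = 7
In-link 3: hub score = 4
In-link 4: hub score = 4
In-link 5: hub score = 6
In-link 6: hub score = 9
Authority = 3 + 7 + 4 + 4 + 6 + 9 = 33

33


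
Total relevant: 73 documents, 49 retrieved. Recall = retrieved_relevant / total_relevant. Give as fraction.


Recall = retrieved_relevant / total_relevant
= 49 / 73
= 49 / (49 + 24)
= 49/73

49/73


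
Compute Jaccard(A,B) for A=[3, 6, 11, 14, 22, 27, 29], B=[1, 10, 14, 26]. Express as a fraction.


A intersect B = [14]
|A intersect B| = 1
A union B = [1, 3, 6, 10, 11, 14, 22, 26, 27, 29]
|A union B| = 10
Jaccard = 1/10 = 1/10

1/10


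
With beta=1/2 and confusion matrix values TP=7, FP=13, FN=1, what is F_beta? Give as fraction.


P = TP/(TP+FP) = 7/20 = 7/20
R = TP/(TP+FN) = 7/8 = 7/8
beta^2 = 1/2^2 = 1/4
(1 + beta^2) = 5/4
Numerator = (1+beta^2)*P*R = 49/128
Denominator = beta^2*P + R = 7/80 + 7/8 = 77/80
F_beta = 35/88

35/88


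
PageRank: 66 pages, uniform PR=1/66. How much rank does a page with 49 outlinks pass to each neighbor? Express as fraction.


Initial PR = 1/66 = 1/66
Outlinks = 49
Contribution per link = PR / outlinks
= 1/66 / 49
= 1/3234

1/3234


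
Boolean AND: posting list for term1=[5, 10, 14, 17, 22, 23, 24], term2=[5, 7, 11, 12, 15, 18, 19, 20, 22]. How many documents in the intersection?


Boolean AND: find intersection of posting lists
term1 docs: [5, 10, 14, 17, 22, 23, 24]
term2 docs: [5, 7, 11, 12, 15, 18, 19, 20, 22]
Intersection: [5, 22]
|intersection| = 2

2


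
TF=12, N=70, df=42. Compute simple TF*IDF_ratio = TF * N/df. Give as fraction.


TF * (N/df)
= 12 * (70/42)
= 12 * 5/3
= 20

20


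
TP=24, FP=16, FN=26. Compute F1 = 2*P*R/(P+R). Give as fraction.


F1 = 2 * P * R / (P + R)
P = TP/(TP+FP) = 24/40 = 3/5
R = TP/(TP+FN) = 24/50 = 12/25
2 * P * R = 2 * 3/5 * 12/25 = 72/125
P + R = 3/5 + 12/25 = 27/25
F1 = 72/125 / 27/25 = 8/15

8/15


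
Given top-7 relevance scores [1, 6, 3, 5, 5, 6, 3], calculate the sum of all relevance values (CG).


Cumulative Gain = sum of relevance scores
Position 1: rel=1, running sum=1
Position 2: rel=6, running sum=7
Position 3: rel=3, running sum=10
Position 4: rel=5, running sum=15
Position 5: rel=5, running sum=20
Position 6: rel=6, running sum=26
Position 7: rel=3, running sum=29
CG = 29

29


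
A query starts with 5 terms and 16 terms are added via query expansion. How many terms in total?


Original terms: 5
Expansion terms: 16
Total = 5 + 16 = 21

21


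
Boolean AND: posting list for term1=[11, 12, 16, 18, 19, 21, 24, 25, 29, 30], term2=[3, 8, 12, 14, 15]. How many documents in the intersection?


Boolean AND: find intersection of posting lists
term1 docs: [11, 12, 16, 18, 19, 21, 24, 25, 29, 30]
term2 docs: [3, 8, 12, 14, 15]
Intersection: [12]
|intersection| = 1

1


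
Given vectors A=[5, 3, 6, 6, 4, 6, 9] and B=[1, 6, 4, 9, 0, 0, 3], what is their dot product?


Dot product = sum of element-wise products
A[0]*B[0] = 5*1 = 5
A[1]*B[1] = 3*6 = 18
A[2]*B[2] = 6*4 = 24
A[3]*B[3] = 6*9 = 54
A[4]*B[4] = 4*0 = 0
A[5]*B[5] = 6*0 = 0
A[6]*B[6] = 9*3 = 27
Sum = 5 + 18 + 24 + 54 + 0 + 0 + 27 = 128

128


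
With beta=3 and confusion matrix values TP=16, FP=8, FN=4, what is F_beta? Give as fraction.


P = TP/(TP+FP) = 16/24 = 2/3
R = TP/(TP+FN) = 16/20 = 4/5
beta^2 = 3^2 = 9
(1 + beta^2) = 10
Numerator = (1+beta^2)*P*R = 16/3
Denominator = beta^2*P + R = 6 + 4/5 = 34/5
F_beta = 40/51

40/51


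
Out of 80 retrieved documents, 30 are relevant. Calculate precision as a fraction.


Precision = relevant_retrieved / total_retrieved
= 30 / 80
= 30 / (30 + 50)
= 3/8

3/8


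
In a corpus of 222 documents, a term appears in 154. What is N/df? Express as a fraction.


IDF ratio = N / df
= 222 / 154
= 111/77

111/77


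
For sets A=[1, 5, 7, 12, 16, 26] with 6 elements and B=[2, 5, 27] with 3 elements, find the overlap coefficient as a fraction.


A intersect B = [5]
|A intersect B| = 1
min(|A|, |B|) = min(6, 3) = 3
Overlap = 1 / 3 = 1/3

1/3


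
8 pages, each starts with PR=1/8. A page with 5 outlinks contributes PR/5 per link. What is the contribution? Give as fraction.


Initial PR = 1/8 = 1/8
Outlinks = 5
Contribution per link = PR / outlinks
= 1/8 / 5
= 1/40

1/40


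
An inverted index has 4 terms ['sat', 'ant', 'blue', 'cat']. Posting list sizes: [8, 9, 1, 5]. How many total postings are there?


Summing posting list sizes:
'sat': 8 postings
'ant': 9 postings
'blue': 1 postings
'cat': 5 postings
Total = 8 + 9 + 1 + 5 = 23

23


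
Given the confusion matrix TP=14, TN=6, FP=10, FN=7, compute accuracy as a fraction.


Accuracy = (TP + TN) / (TP + TN + FP + FN)
TP + TN = 14 + 6 = 20
Total = 14 + 6 + 10 + 7 = 37
Accuracy = 20 / 37 = 20/37

20/37


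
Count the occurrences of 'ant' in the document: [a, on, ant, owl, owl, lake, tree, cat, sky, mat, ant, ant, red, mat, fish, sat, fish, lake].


Document has 18 words
Scanning for 'ant':
Found at positions: [2, 10, 11]
Count = 3

3


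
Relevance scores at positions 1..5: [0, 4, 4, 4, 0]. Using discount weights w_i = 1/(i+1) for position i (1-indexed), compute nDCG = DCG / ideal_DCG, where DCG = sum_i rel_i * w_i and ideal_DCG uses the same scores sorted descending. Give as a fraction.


Position discount weights w_i = 1/(i+1) for i=1..5:
Weights = [1/2, 1/3, 1/4, 1/5, 1/6]
Actual relevance: [0, 4, 4, 4, 0]
DCG = 0/2 + 4/3 + 4/4 + 4/5 + 0/6 = 47/15
Ideal relevance (sorted desc): [4, 4, 4, 0, 0]
Ideal DCG = 4/2 + 4/3 + 4/4 + 0/5 + 0/6 = 13/3
nDCG = DCG / ideal_DCG = 47/15 / 13/3 = 47/65

47/65


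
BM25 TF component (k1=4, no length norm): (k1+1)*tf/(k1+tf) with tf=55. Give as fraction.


BM25 TF component = (k1+1)*tf / (k1+tf)
k1 = 4, tf = 55
Numerator = (4+1)*55 = 275
Denominator = 4 + 55 = 59
= 275/59 = 275/59

275/59


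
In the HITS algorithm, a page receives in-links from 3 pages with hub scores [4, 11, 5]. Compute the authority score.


Authority = sum of hub scores of in-linkers
In-link 1: hub score = 4
In-link 2: hub score = 11
In-link 3: hub score = 5
Authority = 4 + 11 + 5 = 20

20


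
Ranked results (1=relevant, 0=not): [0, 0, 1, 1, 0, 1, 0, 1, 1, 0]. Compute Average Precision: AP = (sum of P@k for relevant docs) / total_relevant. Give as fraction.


Computing P@k for each relevant position:
Position 1: not relevant
Position 2: not relevant
Position 3: relevant, P@3 = 1/3 = 1/3
Position 4: relevant, P@4 = 2/4 = 1/2
Position 5: not relevant
Position 6: relevant, P@6 = 3/6 = 1/2
Position 7: not relevant
Position 8: relevant, P@8 = 4/8 = 1/2
Position 9: relevant, P@9 = 5/9 = 5/9
Position 10: not relevant
Sum of P@k = 1/3 + 1/2 + 1/2 + 1/2 + 5/9 = 43/18
AP = 43/18 / 5 = 43/90

43/90


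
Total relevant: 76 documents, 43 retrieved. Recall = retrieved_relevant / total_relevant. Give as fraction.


Recall = retrieved_relevant / total_relevant
= 43 / 76
= 43 / (43 + 33)
= 43/76

43/76


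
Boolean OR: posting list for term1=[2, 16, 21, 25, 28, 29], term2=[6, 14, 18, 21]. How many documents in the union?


Boolean OR: find union of posting lists
term1 docs: [2, 16, 21, 25, 28, 29]
term2 docs: [6, 14, 18, 21]
Union: [2, 6, 14, 16, 18, 21, 25, 28, 29]
|union| = 9

9


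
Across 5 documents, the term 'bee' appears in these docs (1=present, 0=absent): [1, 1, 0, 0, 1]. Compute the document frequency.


Checking each document for 'bee':
Doc 1: present
Doc 2: present
Doc 3: absent
Doc 4: absent
Doc 5: present
df = sum of presences = 1 + 1 + 0 + 0 + 1 = 3

3


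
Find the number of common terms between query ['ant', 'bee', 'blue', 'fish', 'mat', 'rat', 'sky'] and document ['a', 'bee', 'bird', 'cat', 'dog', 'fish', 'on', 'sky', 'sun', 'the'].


Query terms: ['ant', 'bee', 'blue', 'fish', 'mat', 'rat', 'sky']
Document terms: ['a', 'bee', 'bird', 'cat', 'dog', 'fish', 'on', 'sky', 'sun', 'the']
Common terms: ['bee', 'fish', 'sky']
Overlap count = 3

3


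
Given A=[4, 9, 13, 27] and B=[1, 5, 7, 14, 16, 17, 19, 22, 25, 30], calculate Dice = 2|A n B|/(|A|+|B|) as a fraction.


A intersect B = []
|A intersect B| = 0
|A| = 4, |B| = 10
Dice = 2*0 / (4+10)
= 0 / 14 = 0

0


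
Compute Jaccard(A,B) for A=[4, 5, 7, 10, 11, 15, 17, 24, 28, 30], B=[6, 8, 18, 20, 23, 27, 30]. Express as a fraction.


A intersect B = [30]
|A intersect B| = 1
A union B = [4, 5, 6, 7, 8, 10, 11, 15, 17, 18, 20, 23, 24, 27, 28, 30]
|A union B| = 16
Jaccard = 1/16 = 1/16

1/16


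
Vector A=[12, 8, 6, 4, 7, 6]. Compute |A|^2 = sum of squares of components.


|A|^2 = sum of squared components
A[0]^2 = 12^2 = 144
A[1]^2 = 8^2 = 64
A[2]^2 = 6^2 = 36
A[3]^2 = 4^2 = 16
A[4]^2 = 7^2 = 49
A[5]^2 = 6^2 = 36
Sum = 144 + 64 + 36 + 16 + 49 + 36 = 345

345


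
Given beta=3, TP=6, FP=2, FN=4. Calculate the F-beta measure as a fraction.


P = TP/(TP+FP) = 6/8 = 3/4
R = TP/(TP+FN) = 6/10 = 3/5
beta^2 = 3^2 = 9
(1 + beta^2) = 10
Numerator = (1+beta^2)*P*R = 9/2
Denominator = beta^2*P + R = 27/4 + 3/5 = 147/20
F_beta = 30/49

30/49


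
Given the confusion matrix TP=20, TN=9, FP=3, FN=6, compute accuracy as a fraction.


Accuracy = (TP + TN) / (TP + TN + FP + FN)
TP + TN = 20 + 9 = 29
Total = 20 + 9 + 3 + 6 = 38
Accuracy = 29 / 38 = 29/38

29/38


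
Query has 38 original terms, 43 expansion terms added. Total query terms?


Original terms: 38
Expansion terms: 43
Total = 38 + 43 = 81

81


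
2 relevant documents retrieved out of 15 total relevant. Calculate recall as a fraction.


Recall = retrieved_relevant / total_relevant
= 2 / 15
= 2 / (2 + 13)
= 2/15

2/15


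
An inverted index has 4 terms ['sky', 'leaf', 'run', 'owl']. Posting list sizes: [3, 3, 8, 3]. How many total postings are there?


Summing posting list sizes:
'sky': 3 postings
'leaf': 3 postings
'run': 8 postings
'owl': 3 postings
Total = 3 + 3 + 8 + 3 = 17

17


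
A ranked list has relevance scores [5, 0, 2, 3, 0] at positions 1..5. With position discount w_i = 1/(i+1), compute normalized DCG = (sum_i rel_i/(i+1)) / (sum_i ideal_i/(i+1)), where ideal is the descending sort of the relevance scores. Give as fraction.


Position discount weights w_i = 1/(i+1) for i=1..5:
Weights = [1/2, 1/3, 1/4, 1/5, 1/6]
Actual relevance: [5, 0, 2, 3, 0]
DCG = 5/2 + 0/3 + 2/4 + 3/5 + 0/6 = 18/5
Ideal relevance (sorted desc): [5, 3, 2, 0, 0]
Ideal DCG = 5/2 + 3/3 + 2/4 + 0/5 + 0/6 = 4
nDCG = DCG / ideal_DCG = 18/5 / 4 = 9/10

9/10


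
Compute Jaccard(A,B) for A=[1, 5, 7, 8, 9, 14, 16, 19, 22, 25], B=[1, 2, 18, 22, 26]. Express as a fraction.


A intersect B = [1, 22]
|A intersect B| = 2
A union B = [1, 2, 5, 7, 8, 9, 14, 16, 18, 19, 22, 25, 26]
|A union B| = 13
Jaccard = 2/13 = 2/13

2/13


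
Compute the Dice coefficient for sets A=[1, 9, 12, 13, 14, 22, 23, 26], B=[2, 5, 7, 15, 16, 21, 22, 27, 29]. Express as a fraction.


A intersect B = [22]
|A intersect B| = 1
|A| = 8, |B| = 9
Dice = 2*1 / (8+9)
= 2 / 17 = 2/17

2/17


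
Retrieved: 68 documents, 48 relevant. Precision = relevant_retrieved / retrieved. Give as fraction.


Precision = relevant_retrieved / total_retrieved
= 48 / 68
= 48 / (48 + 20)
= 12/17

12/17


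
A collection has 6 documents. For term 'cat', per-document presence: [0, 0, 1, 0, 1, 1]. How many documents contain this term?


Checking each document for 'cat':
Doc 1: absent
Doc 2: absent
Doc 3: present
Doc 4: absent
Doc 5: present
Doc 6: present
df = sum of presences = 0 + 0 + 1 + 0 + 1 + 1 = 3

3


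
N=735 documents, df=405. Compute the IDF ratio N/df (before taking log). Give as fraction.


IDF ratio = N / df
= 735 / 405
= 49/27

49/27


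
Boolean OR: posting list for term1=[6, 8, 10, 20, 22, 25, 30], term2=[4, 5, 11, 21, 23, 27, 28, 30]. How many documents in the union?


Boolean OR: find union of posting lists
term1 docs: [6, 8, 10, 20, 22, 25, 30]
term2 docs: [4, 5, 11, 21, 23, 27, 28, 30]
Union: [4, 5, 6, 8, 10, 11, 20, 21, 22, 23, 25, 27, 28, 30]
|union| = 14

14


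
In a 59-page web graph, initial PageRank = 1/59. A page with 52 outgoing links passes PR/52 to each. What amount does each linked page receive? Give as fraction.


Initial PR = 1/59 = 1/59
Outlinks = 52
Contribution per link = PR / outlinks
= 1/59 / 52
= 1/3068

1/3068


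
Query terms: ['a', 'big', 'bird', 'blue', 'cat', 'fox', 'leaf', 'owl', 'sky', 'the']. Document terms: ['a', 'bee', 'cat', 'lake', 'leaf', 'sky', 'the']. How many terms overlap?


Query terms: ['a', 'big', 'bird', 'blue', 'cat', 'fox', 'leaf', 'owl', 'sky', 'the']
Document terms: ['a', 'bee', 'cat', 'lake', 'leaf', 'sky', 'the']
Common terms: ['a', 'cat', 'leaf', 'sky', 'the']
Overlap count = 5

5


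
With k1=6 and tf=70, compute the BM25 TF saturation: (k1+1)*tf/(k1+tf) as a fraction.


BM25 TF component = (k1+1)*tf / (k1+tf)
k1 = 6, tf = 70
Numerator = (6+1)*70 = 490
Denominator = 6 + 70 = 76
= 490/76 = 245/38

245/38


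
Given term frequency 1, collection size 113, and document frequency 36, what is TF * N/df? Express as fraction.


TF * (N/df)
= 1 * (113/36)
= 1 * 113/36
= 113/36

113/36


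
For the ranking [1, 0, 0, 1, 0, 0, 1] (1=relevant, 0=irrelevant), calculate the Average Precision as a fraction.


Computing P@k for each relevant position:
Position 1: relevant, P@1 = 1/1 = 1
Position 2: not relevant
Position 3: not relevant
Position 4: relevant, P@4 = 2/4 = 1/2
Position 5: not relevant
Position 6: not relevant
Position 7: relevant, P@7 = 3/7 = 3/7
Sum of P@k = 1 + 1/2 + 3/7 = 27/14
AP = 27/14 / 3 = 9/14

9/14


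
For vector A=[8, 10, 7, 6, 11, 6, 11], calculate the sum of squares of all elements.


|A|^2 = sum of squared components
A[0]^2 = 8^2 = 64
A[1]^2 = 10^2 = 100
A[2]^2 = 7^2 = 49
A[3]^2 = 6^2 = 36
A[4]^2 = 11^2 = 121
A[5]^2 = 6^2 = 36
A[6]^2 = 11^2 = 121
Sum = 64 + 100 + 49 + 36 + 121 + 36 + 121 = 527

527


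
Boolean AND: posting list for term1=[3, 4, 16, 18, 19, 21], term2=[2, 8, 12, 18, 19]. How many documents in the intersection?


Boolean AND: find intersection of posting lists
term1 docs: [3, 4, 16, 18, 19, 21]
term2 docs: [2, 8, 12, 18, 19]
Intersection: [18, 19]
|intersection| = 2

2


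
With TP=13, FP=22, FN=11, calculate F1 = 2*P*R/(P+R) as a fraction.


F1 = 2 * P * R / (P + R)
P = TP/(TP+FP) = 13/35 = 13/35
R = TP/(TP+FN) = 13/24 = 13/24
2 * P * R = 2 * 13/35 * 13/24 = 169/420
P + R = 13/35 + 13/24 = 767/840
F1 = 169/420 / 767/840 = 26/59

26/59


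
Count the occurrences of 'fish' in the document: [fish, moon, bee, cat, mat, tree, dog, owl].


Document has 8 words
Scanning for 'fish':
Found at positions: [0]
Count = 1

1


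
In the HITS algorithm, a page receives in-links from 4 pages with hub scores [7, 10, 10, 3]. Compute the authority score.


Authority = sum of hub scores of in-linkers
In-link 1: hub score = 7
In-link 2: hub score = 10
In-link 3: hub score = 10
In-link 4: hub score = 3
Authority = 7 + 10 + 10 + 3 = 30

30


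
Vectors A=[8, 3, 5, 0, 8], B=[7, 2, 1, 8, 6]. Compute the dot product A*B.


Dot product = sum of element-wise products
A[0]*B[0] = 8*7 = 56
A[1]*B[1] = 3*2 = 6
A[2]*B[2] = 5*1 = 5
A[3]*B[3] = 0*8 = 0
A[4]*B[4] = 8*6 = 48
Sum = 56 + 6 + 5 + 0 + 48 = 115

115


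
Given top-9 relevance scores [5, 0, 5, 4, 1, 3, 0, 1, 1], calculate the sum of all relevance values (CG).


Cumulative Gain = sum of relevance scores
Position 1: rel=5, running sum=5
Position 2: rel=0, running sum=5
Position 3: rel=5, running sum=10
Position 4: rel=4, running sum=14
Position 5: rel=1, running sum=15
Position 6: rel=3, running sum=18
Position 7: rel=0, running sum=18
Position 8: rel=1, running sum=19
Position 9: rel=1, running sum=20
CG = 20

20


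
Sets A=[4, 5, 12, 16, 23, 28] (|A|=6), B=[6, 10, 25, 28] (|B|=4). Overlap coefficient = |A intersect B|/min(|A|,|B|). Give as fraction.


A intersect B = [28]
|A intersect B| = 1
min(|A|, |B|) = min(6, 4) = 4
Overlap = 1 / 4 = 1/4

1/4


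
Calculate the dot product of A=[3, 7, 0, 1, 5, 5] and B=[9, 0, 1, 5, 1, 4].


Dot product = sum of element-wise products
A[0]*B[0] = 3*9 = 27
A[1]*B[1] = 7*0 = 0
A[2]*B[2] = 0*1 = 0
A[3]*B[3] = 1*5 = 5
A[4]*B[4] = 5*1 = 5
A[5]*B[5] = 5*4 = 20
Sum = 27 + 0 + 0 + 5 + 5 + 20 = 57

57


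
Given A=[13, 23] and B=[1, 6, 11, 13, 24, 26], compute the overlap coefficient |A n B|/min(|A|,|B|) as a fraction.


A intersect B = [13]
|A intersect B| = 1
min(|A|, |B|) = min(2, 6) = 2
Overlap = 1 / 2 = 1/2

1/2


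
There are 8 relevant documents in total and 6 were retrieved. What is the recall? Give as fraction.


Recall = retrieved_relevant / total_relevant
= 6 / 8
= 6 / (6 + 2)
= 3/4

3/4


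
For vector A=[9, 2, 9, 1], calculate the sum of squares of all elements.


|A|^2 = sum of squared components
A[0]^2 = 9^2 = 81
A[1]^2 = 2^2 = 4
A[2]^2 = 9^2 = 81
A[3]^2 = 1^2 = 1
Sum = 81 + 4 + 81 + 1 = 167

167


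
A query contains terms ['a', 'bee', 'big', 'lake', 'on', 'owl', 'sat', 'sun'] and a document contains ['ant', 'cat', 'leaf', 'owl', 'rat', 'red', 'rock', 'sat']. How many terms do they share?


Query terms: ['a', 'bee', 'big', 'lake', 'on', 'owl', 'sat', 'sun']
Document terms: ['ant', 'cat', 'leaf', 'owl', 'rat', 'red', 'rock', 'sat']
Common terms: ['owl', 'sat']
Overlap count = 2

2


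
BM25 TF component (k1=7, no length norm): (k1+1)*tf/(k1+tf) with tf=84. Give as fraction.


BM25 TF component = (k1+1)*tf / (k1+tf)
k1 = 7, tf = 84
Numerator = (7+1)*84 = 672
Denominator = 7 + 84 = 91
= 672/91 = 96/13

96/13


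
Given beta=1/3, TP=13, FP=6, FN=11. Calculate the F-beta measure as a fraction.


P = TP/(TP+FP) = 13/19 = 13/19
R = TP/(TP+FN) = 13/24 = 13/24
beta^2 = 1/3^2 = 1/9
(1 + beta^2) = 10/9
Numerator = (1+beta^2)*P*R = 845/2052
Denominator = beta^2*P + R = 13/171 + 13/24 = 845/1368
F_beta = 2/3

2/3


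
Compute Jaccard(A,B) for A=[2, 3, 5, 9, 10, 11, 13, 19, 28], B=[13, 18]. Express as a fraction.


A intersect B = [13]
|A intersect B| = 1
A union B = [2, 3, 5, 9, 10, 11, 13, 18, 19, 28]
|A union B| = 10
Jaccard = 1/10 = 1/10

1/10


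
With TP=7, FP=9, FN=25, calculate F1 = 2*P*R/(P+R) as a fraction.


F1 = 2 * P * R / (P + R)
P = TP/(TP+FP) = 7/16 = 7/16
R = TP/(TP+FN) = 7/32 = 7/32
2 * P * R = 2 * 7/16 * 7/32 = 49/256
P + R = 7/16 + 7/32 = 21/32
F1 = 49/256 / 21/32 = 7/24

7/24


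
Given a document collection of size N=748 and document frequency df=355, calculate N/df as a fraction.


IDF ratio = N / df
= 748 / 355
= 748/355

748/355


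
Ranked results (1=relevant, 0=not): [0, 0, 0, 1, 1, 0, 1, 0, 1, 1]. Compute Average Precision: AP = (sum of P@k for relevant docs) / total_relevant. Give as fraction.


Computing P@k for each relevant position:
Position 1: not relevant
Position 2: not relevant
Position 3: not relevant
Position 4: relevant, P@4 = 1/4 = 1/4
Position 5: relevant, P@5 = 2/5 = 2/5
Position 6: not relevant
Position 7: relevant, P@7 = 3/7 = 3/7
Position 8: not relevant
Position 9: relevant, P@9 = 4/9 = 4/9
Position 10: relevant, P@10 = 5/10 = 1/2
Sum of P@k = 1/4 + 2/5 + 3/7 + 4/9 + 1/2 = 2549/1260
AP = 2549/1260 / 5 = 2549/6300

2549/6300


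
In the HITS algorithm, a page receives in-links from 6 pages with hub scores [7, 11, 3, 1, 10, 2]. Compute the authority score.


Authority = sum of hub scores of in-linkers
In-link 1: hub score = 7
In-link 2: hub score = 11
In-link 3: hub score = 3
In-link 4: hub score = 1
In-link 5: hub score = 10
In-link 6: hub score = 2
Authority = 7 + 11 + 3 + 1 + 10 + 2 = 34

34


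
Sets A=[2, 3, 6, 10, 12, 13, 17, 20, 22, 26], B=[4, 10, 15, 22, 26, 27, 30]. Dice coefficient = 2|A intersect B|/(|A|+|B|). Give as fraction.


A intersect B = [10, 22, 26]
|A intersect B| = 3
|A| = 10, |B| = 7
Dice = 2*3 / (10+7)
= 6 / 17 = 6/17

6/17


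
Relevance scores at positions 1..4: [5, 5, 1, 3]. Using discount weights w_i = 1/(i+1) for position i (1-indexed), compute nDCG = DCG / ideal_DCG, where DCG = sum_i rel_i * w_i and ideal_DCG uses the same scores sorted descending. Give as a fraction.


Position discount weights w_i = 1/(i+1) for i=1..4:
Weights = [1/2, 1/3, 1/4, 1/5]
Actual relevance: [5, 5, 1, 3]
DCG = 5/2 + 5/3 + 1/4 + 3/5 = 301/60
Ideal relevance (sorted desc): [5, 5, 3, 1]
Ideal DCG = 5/2 + 5/3 + 3/4 + 1/5 = 307/60
nDCG = DCG / ideal_DCG = 301/60 / 307/60 = 301/307

301/307


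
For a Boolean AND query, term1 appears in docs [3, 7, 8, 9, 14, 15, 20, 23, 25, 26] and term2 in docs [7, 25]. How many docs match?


Boolean AND: find intersection of posting lists
term1 docs: [3, 7, 8, 9, 14, 15, 20, 23, 25, 26]
term2 docs: [7, 25]
Intersection: [7, 25]
|intersection| = 2

2


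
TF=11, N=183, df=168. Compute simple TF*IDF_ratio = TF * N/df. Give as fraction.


TF * (N/df)
= 11 * (183/168)
= 11 * 61/56
= 671/56

671/56


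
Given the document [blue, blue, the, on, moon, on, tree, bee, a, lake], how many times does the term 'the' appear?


Document has 10 words
Scanning for 'the':
Found at positions: [2]
Count = 1

1


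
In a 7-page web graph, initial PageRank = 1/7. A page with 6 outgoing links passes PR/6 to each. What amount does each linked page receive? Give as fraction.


Initial PR = 1/7 = 1/7
Outlinks = 6
Contribution per link = PR / outlinks
= 1/7 / 6
= 1/42

1/42


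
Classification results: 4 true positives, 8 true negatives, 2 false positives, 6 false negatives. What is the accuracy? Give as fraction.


Accuracy = (TP + TN) / (TP + TN + FP + FN)
TP + TN = 4 + 8 = 12
Total = 4 + 8 + 2 + 6 = 20
Accuracy = 12 / 20 = 3/5

3/5


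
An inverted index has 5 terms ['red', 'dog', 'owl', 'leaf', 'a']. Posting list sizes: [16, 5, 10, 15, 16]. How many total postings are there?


Summing posting list sizes:
'red': 16 postings
'dog': 5 postings
'owl': 10 postings
'leaf': 15 postings
'a': 16 postings
Total = 16 + 5 + 10 + 15 + 16 = 62

62


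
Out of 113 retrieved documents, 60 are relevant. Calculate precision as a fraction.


Precision = relevant_retrieved / total_retrieved
= 60 / 113
= 60 / (60 + 53)
= 60/113

60/113


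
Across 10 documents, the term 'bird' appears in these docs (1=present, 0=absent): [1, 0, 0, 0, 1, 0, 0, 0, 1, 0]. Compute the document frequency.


Checking each document for 'bird':
Doc 1: present
Doc 2: absent
Doc 3: absent
Doc 4: absent
Doc 5: present
Doc 6: absent
Doc 7: absent
Doc 8: absent
Doc 9: present
Doc 10: absent
df = sum of presences = 1 + 0 + 0 + 0 + 1 + 0 + 0 + 0 + 1 + 0 = 3

3


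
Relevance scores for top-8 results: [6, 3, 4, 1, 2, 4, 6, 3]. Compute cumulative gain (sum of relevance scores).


Cumulative Gain = sum of relevance scores
Position 1: rel=6, running sum=6
Position 2: rel=3, running sum=9
Position 3: rel=4, running sum=13
Position 4: rel=1, running sum=14
Position 5: rel=2, running sum=16
Position 6: rel=4, running sum=20
Position 7: rel=6, running sum=26
Position 8: rel=3, running sum=29
CG = 29

29


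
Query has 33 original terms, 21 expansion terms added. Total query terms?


Original terms: 33
Expansion terms: 21
Total = 33 + 21 = 54

54
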